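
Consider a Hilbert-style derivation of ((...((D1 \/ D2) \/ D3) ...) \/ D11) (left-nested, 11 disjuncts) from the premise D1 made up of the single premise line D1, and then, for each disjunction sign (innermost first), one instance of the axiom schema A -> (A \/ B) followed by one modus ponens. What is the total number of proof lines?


Building the left-nested 11-ary disjunction from D1:
- 1 premise line (D1)
- 11 disjuncts means 10 disjunction signs; each needs 1 axiom instance + 1 MP = 2 lines: 2 * 10 = 20
Total = 1 + 20 = 21 lines.

21


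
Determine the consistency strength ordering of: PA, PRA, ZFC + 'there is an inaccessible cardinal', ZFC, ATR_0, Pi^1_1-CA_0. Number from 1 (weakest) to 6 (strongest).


Ordering by consistency strength:
1. PRA
2. PA
3. ATR_0
4. Pi^1_1-CA_0
5. ZFC
6. ZFC + 'there is an inaccessible cardinal'


PA=2, PRA=1, ZFC + 'there is an inaccessible cardinal'=6, ZFC=5, ATR_0=3, Pi^1_1-CA_0=4


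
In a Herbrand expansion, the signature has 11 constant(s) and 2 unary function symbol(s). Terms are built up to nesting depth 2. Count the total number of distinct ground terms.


Herbrand terms by depth:
Depth 0: 11 constants
Depth 1: 22 new terms (running total: 33)
Depth 2: 44 new terms (running total: 77)
Total distinct ground terms = 77

77


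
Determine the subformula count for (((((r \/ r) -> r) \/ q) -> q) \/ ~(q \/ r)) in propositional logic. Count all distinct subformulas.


Formula: (((((r \/ r) -> r) \/ q) -> q) \/ ~(q \/ r))
Subformulas found:
  1. q
  2. r
  3. (r \/ r)
  4. (q \/ r)
  5. ~(q \/ r)
  6. ((r \/ r) -> r)
  7. (((r \/ r) -> r) \/ q)
  8. ((((r \/ r) -> r) \/ q) -> q)
  9. (((((r \/ r) -> r) \/ q) -> q) \/ ~(q \/ r))
Total distinct subformulas = 9

9


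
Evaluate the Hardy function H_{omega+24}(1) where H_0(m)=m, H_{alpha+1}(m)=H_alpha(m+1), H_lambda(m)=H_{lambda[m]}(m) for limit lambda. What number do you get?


H_{omega+24}(1):
Unwind the 24 successor steps: H_{omega+24}(1) = H_omega(1+24) = H_omega(25).
H_omega(m) = H_m(m) = m + m = 2m.
Result = 2 * 25 = 50

50


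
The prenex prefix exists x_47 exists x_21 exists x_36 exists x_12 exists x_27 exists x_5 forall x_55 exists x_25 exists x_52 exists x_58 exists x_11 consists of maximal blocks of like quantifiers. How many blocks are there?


Alternations = 2.
Blocks = alternations + 1 = 3

3


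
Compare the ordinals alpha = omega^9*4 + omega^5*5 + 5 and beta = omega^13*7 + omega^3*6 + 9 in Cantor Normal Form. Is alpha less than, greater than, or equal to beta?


Compare term by term from highest exponent:
alpha = omega^9*4 + omega^5*5 + 5
beta = omega^13*7 + omega^3*6 + 9
Term 1: alpha has omega^9*4, beta has omega^13*7
Term 2: alpha has omega^5*5, beta has omega^3*6
Term 3: alpha has omega^0*5, beta has omega^0*9
Result: alpha < beta

alpha < beta


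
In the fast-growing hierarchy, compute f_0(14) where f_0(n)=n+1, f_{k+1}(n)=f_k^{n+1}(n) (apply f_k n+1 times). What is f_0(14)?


f_0(14) = 14 + 1 = 15

15


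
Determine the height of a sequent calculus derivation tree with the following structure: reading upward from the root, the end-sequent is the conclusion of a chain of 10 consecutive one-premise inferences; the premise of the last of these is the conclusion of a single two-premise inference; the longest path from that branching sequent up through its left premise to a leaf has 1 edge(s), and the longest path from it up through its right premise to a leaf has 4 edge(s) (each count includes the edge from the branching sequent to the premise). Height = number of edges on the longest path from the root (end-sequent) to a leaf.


Longest path through the left premise: 1 edges (measured from the branching sequent)
Longest path through the right premise: 4 edges
Height of the subtree rooted at the branching sequent: max(1, 4) = 4
The branching sequent sits 10 edges above the root (the chain of one-premise inferences), so height = 4 + 10 = 14

14


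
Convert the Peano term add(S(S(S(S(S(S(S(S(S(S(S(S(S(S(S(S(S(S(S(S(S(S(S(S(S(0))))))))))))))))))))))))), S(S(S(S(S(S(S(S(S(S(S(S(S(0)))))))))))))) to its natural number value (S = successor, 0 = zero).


add(S^25(0), S^13(0)):
S^25(0) = 25
S^13(0) = 13
25 + 13 = 38

38


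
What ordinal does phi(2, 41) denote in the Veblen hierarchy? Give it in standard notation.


phi(2, 41):
phi(2, beta) = zeta_beta (the beta-th zeta number, fixed point of epsilon).
phi(2, 41) = zeta_41

zeta_41


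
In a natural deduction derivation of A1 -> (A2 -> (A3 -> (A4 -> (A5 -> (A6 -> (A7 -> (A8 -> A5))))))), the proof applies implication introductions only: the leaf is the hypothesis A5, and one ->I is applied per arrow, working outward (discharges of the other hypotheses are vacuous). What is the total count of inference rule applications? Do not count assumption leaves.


The formula has 8 arrows (->); its innermost consequent A5 is one of the antecedents,
so the proof starts from the hypothesis leaf A5 (not a rule application) and closes one arrow per ->I.
Building A1 -> (A2 -> (A3 -> (A4 -> (A5 -> (A6 -> (A7 -> (A8 -> A5))))))) therefore takes 8 nested implication introductions.
Total inference nodes = 8

8


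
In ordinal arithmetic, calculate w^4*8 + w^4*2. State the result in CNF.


Ordinal addition w^4*8 + w^4*2:
Both terms have the same exponent 4.
w^e*c + w^e*d = w^e*(c+d).
Result = w^4*(8+2) = w^4*10

w^4*10


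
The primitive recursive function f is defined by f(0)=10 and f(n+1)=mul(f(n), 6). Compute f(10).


f(0) = 10
f(1) = mul(f(0), 6) = mul(10, 6) = 60
f(2) = mul(f(1), 6) = mul(60, 6) = 360
f(3) = mul(f(2), 6) = mul(360, 6) = 2160
f(4) = mul(f(3), 6) = mul(2160, 6) = 12960
f(5) = mul(f(4), 6) = mul(12960, 6) = 77760
f(6) = mul(f(5), 6) = mul(77760, 6) = 466560
f(7) = mul(f(6), 6) = mul(466560, 6) = 2799360
f(8) = mul(f(7), 6) = mul(2799360, 6) = 16796160
f(9) = mul(f(8), 6) = mul(16796160, 6) = 100776960
f(10) = mul(f(9), 6) = mul(100776960, 6) = 604661760


604661760


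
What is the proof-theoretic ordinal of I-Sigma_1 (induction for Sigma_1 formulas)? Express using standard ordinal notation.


The proof-theoretic ordinal of I-Sigma_1 (induction for Sigma_1 formulas) is a standard result in ordinal analysis.
This ordinal is the supremum of order types of primitive recursive well-orderings
that the theory can prove to be well-ordered.
For I-Sigma_1 (induction for Sigma_1 formulas), the proof-theoretic ordinal is omega^omega.

omega^omega


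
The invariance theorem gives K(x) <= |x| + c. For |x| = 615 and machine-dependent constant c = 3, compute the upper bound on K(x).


K(x) <= |x| + c = 615 + 3 = 618

618


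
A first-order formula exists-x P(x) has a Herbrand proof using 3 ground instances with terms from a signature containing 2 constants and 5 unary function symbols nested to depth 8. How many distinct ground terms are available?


Herbrand terms by depth:
Depth 0: 2 constants
Depth 1: 10 new terms (running total: 12)
Depth 2: 50 new terms (running total: 62)
Depth 3: 250 new terms (running total: 312)
Depth 4: 1250 new terms (running total: 1562)
Depth 5: 6250 new terms (running total: 7812)
Depth 6: 31250 new terms (running total: 39062)
Depth 7: 156250 new terms (running total: 195312)
Depth 8: 781250 new terms (running total: 976562)
Total distinct ground terms = 976562

976562


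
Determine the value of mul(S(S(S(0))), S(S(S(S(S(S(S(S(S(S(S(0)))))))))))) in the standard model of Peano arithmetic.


mul(S^3(0), S^11(0)):
S^3(0) = 3
S^11(0) = 11
3 * 11 = 33

33


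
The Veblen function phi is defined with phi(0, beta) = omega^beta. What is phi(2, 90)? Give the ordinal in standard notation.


phi(2, 90):
phi(2, beta) = zeta_beta (the beta-th zeta number, fixed point of epsilon).
phi(2, 90) = zeta_90

zeta_90


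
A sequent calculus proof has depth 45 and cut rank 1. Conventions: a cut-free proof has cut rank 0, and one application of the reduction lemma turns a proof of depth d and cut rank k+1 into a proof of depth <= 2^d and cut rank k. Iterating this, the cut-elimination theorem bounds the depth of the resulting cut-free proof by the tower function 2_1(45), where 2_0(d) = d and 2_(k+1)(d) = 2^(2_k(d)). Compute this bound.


Each rank reduction sends depth d to at most 2^d; cut rank r needs r reductions.
2_0(45) = 45
2_1(45) = 2^45 = 35184372088832
Cut-free depth bound = 35184372088832

35184372088832


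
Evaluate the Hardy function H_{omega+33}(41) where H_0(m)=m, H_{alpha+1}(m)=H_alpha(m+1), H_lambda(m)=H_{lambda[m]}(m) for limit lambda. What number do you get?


H_{omega+33}(41):
Unwind the 33 successor steps: H_{omega+33}(41) = H_omega(41+33) = H_omega(74).
H_omega(m) = H_m(m) = m + m = 2m.
Result = 2 * 74 = 148

148


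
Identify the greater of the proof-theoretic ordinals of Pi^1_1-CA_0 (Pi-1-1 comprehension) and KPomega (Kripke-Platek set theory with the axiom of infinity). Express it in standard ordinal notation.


Proof-theoretic ordinal of Pi^1_1-CA_0 (Pi-1-1 comprehension): psi_0(Omega_omega)
Proof-theoretic ordinal of KPomega (Kripke-Platek set theory with the axiom of infinity): psi_0(epsilon_{Omega+1})
Comparing: psi_0(epsilon_{Omega+1}) < psi_0(Omega_omega).
The larger ordinal is psi_0(Omega_omega) (from Pi^1_1-CA_0 (Pi-1-1 comprehension)).

psi_0(Omega_omega)


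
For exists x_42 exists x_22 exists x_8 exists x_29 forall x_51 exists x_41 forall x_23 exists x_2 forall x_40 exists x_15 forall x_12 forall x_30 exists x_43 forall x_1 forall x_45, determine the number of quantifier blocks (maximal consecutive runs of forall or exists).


Alternations = 9.
Blocks = alternations + 1 = 10

10


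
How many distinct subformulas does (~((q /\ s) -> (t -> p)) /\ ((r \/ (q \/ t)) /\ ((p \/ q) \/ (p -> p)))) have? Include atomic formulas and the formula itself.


Formula: (~((q /\ s) -> (t -> p)) /\ ((r \/ (q \/ t)) /\ ((p \/ q) \/ (p -> p))))
Subformulas found:
  1. r
  2. q
  3. s
  4. t
  5. p
  6. (q \/ t)
  7. (q /\ s)
  8. (p -> p)
  9. (p \/ q)
  10. (t -> p)
  11. (r \/ (q \/ t))
  12. ((p \/ q) \/ (p -> p))
  13. ((q /\ s) -> (t -> p))
  14. ~((q /\ s) -> (t -> p))
  15. ((r \/ (q \/ t)) /\ ((p \/ q) \/ (p -> p)))
  16. (~((q /\ s) -> (t -> p)) /\ ((r \/ (q \/ t)) /\ ((p \/ q) \/ (p -> p))))
Total distinct subformulas = 16

16


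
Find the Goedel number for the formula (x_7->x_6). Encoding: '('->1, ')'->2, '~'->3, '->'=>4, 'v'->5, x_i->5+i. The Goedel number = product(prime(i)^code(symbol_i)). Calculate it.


Formula: (x_7->x_6)
Symbol codes: [1, 12, 4, 11, 2]
Primes: [2, 3, 5, 7, 11]
p_1^1 = 2^1 = 2
p_2^12 = 3^12 = 531441
p_3^4 = 5^4 = 625
p_4^11 = 7^11 = 1977326743
p_5^2 = 11^2 = 121
Product = 158938415871032778750

158938415871032778750


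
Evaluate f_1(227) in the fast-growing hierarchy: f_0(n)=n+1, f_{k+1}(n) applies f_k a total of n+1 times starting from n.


f_1(227) = f_0^228(227)
f_0 adds 1 each time, applied 228 times.
f_1(227) = 227 + 228 = 455

455


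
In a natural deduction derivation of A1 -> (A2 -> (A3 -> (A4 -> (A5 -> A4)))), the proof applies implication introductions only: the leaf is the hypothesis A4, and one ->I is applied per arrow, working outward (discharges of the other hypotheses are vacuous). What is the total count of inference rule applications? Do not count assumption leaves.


The formula has 5 arrows (->); its innermost consequent A4 is one of the antecedents,
so the proof starts from the hypothesis leaf A4 (not a rule application) and closes one arrow per ->I.
Building A1 -> (A2 -> (A3 -> (A4 -> (A5 -> A4)))) therefore takes 5 nested implication introductions.
Total inference nodes = 5

5


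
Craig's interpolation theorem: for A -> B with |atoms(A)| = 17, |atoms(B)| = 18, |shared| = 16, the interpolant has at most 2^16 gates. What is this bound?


Shared atoms = 16
Craig interpolant size bound = 2^16
= 65536

65536


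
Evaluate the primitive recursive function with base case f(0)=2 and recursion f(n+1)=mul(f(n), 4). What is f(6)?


f(0) = 2
f(1) = mul(f(0), 4) = mul(2, 4) = 8
f(2) = mul(f(1), 4) = mul(8, 4) = 32
f(3) = mul(f(2), 4) = mul(32, 4) = 128
f(4) = mul(f(3), 4) = mul(128, 4) = 512
f(5) = mul(f(4), 4) = mul(512, 4) = 2048
f(6) = mul(f(5), 4) = mul(2048, 4) = 8192


8192


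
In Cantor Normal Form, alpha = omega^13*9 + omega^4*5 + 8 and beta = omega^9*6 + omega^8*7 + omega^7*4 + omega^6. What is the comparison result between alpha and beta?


Compare term by term from highest exponent:
alpha = omega^13*9 + omega^4*5 + 8
beta = omega^9*6 + omega^8*7 + omega^7*4 + omega^6
Term 1: alpha has omega^13*9, beta has omega^9*6
Term 2: alpha has omega^4*5, beta has omega^8*7
Term 3: alpha has omega^0*8, beta has omega^7*4
Term 4: alpha has omega^0*0, beta has omega^6*1
Result: alpha > beta

alpha > beta


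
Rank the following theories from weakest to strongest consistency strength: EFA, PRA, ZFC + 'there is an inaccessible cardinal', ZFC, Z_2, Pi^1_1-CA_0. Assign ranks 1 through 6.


Ordering by consistency strength:
1. EFA
2. PRA
3. Pi^1_1-CA_0
4. Z_2
5. ZFC
6. ZFC + 'there is an inaccessible cardinal'


EFA=1, PRA=2, ZFC + 'there is an inaccessible cardinal'=6, ZFC=5, Z_2=4, Pi^1_1-CA_0=3


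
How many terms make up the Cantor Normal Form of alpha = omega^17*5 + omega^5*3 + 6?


CNF: omega^17*5 + omega^5*3 + 6
Count the summands separated by '+':
  term 1: omega^17*5
  term 2: omega^5*3
  term 3: 6
Total terms = 3

3


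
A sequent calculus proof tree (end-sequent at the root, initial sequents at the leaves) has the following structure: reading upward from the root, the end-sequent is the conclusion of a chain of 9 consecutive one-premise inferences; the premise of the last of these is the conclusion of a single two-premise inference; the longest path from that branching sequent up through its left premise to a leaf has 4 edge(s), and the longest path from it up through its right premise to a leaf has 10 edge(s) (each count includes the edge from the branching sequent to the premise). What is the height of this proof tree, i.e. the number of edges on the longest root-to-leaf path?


Longest path through the left premise: 4 edges (measured from the branching sequent)
Longest path through the right premise: 10 edges
Height of the subtree rooted at the branching sequent: max(4, 10) = 10
The branching sequent sits 9 edges above the root (the chain of one-premise inferences), so height = 10 + 9 = 19

19


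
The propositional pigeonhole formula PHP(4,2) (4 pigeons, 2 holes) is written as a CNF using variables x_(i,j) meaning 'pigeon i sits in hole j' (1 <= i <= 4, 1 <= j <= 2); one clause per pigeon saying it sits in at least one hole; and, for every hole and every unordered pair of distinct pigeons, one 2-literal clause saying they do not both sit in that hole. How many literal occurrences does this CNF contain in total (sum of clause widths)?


PHP(4,2): 4 pigeons, 2 holes, 4*2 = 8 variables.
- pigeon clauses: one per pigeon -> 4 clauses of width 2 -> 8 literals
- hole clauses: 2 holes * C(4,2) = 2 * 6 -> 12 clauses of width 2 -> 24 literals
Total literal occurrences = 8 + 24 = 32

32


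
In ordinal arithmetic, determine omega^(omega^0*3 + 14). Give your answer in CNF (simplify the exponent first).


omega^(omega^0*3 + 14):
omega^0 = 1, so the exponent is 3 + 14 = 17 (finite ordinal addition).
Result = omega^17, already a single CNF term.

omega^17


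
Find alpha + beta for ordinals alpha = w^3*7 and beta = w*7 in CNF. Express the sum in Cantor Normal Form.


Ordinal addition w^3*7 + w*7:
Leading exponent of alpha (3) > leading exponent of beta (1).
Since alpha's term has higher exponent than beta's leading term,
the sum is simply alpha followed by beta.
Result = w^3*7 + w*7

w^3*7 + w*7


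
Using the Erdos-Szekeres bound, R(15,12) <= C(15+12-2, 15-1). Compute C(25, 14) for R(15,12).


R(15,12) <= C(15+12-2, 15-1) = C(25, 14)
C(25, 14) = 25! / (14! * 11!)
= 4457400

4457400


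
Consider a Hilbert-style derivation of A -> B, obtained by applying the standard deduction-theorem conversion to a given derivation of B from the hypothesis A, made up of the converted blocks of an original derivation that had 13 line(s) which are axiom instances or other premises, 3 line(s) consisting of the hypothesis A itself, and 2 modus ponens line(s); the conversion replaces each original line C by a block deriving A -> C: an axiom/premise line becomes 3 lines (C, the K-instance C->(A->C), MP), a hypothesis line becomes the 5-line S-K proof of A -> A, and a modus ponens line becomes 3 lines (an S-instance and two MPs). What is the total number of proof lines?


Deduction-theorem conversion, block by block:
- 13 axiom/premise lines -> 3 lines each = 39
- 3 hypothesis lines -> 5 lines each (identity proof A->A) = 15
- 2 MP lines -> 3 lines each (S-instance, MP, MP) = 6
Total = 39 + 15 + 6 = 60 lines.

60


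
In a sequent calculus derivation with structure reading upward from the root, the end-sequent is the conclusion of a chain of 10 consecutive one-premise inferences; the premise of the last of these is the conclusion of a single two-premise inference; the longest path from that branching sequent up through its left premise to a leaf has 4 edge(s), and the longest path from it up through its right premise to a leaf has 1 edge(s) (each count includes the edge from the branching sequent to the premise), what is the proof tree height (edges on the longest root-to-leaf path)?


Longest path through the left premise: 4 edges (measured from the branching sequent)
Longest path through the right premise: 1 edges
Height of the subtree rooted at the branching sequent: max(4, 1) = 4
The branching sequent sits 10 edges above the root (the chain of one-premise inferences), so height = 4 + 10 = 14

14


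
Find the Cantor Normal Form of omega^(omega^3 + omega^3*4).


omega^(omega^3 + omega^3*4):
Both terms of the exponent have the same exponent 3, so they merge: omega^3 + omega^3*4 = omega^3*(1+4) = omega^3*5.
omega raised to a CNF ordinal is a single CNF term: Result = omega^(omega^3*5)

omega^(omega^3*5)


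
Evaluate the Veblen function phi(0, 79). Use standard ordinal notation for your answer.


phi(0, 79):
phi(0, beta) = omega^beta by definition.
phi(0, 79) = omega^79

omega^79


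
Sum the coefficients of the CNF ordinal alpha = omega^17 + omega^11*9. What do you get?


CNF: omega^17 + omega^11*9
Coefficients: 1 + 9 = 10

10


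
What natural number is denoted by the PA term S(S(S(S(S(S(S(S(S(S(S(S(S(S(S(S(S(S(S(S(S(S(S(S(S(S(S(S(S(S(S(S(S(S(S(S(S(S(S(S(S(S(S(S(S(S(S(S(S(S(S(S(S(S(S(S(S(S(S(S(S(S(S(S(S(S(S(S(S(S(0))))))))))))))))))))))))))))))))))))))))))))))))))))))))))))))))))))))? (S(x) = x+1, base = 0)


Counting successors applied to 0:
70 applications of S to 0 = 70

70


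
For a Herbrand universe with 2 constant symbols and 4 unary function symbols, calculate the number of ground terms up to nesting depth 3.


Herbrand terms by depth:
Depth 0: 2 constants
Depth 1: 8 new terms (running total: 10)
Depth 2: 32 new terms (running total: 42)
Depth 3: 128 new terms (running total: 170)
Total distinct ground terms = 170

170


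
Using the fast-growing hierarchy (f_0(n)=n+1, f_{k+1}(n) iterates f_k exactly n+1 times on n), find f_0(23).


f_0(23) = 23 + 1 = 24

24


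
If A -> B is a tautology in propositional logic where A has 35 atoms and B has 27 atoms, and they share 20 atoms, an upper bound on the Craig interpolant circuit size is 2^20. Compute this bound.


Shared atoms = 20
Craig interpolant size bound = 2^20
= 1048576

1048576


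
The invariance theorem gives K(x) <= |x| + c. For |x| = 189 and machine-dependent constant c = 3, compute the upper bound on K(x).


K(x) <= |x| + c = 189 + 3 = 192

192


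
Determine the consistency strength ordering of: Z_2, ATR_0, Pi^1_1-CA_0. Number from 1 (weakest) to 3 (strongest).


Ordering by consistency strength:
1. ATR_0
2. Pi^1_1-CA_0
3. Z_2


Z_2=3, ATR_0=1, Pi^1_1-CA_0=2


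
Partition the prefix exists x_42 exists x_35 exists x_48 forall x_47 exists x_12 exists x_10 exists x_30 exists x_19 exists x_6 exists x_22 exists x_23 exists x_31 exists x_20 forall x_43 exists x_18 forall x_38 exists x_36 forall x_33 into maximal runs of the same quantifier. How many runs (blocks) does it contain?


Alternations = 7.
Blocks = alternations + 1 = 8

8


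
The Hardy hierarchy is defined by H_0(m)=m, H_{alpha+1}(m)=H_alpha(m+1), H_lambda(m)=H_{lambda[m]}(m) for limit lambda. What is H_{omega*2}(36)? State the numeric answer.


H_{omega*2}(36):
For the Hardy hierarchy, H_{omega*k}(n) = 2^k * n.
2^2 = 4.
4 * 36 = 144

144


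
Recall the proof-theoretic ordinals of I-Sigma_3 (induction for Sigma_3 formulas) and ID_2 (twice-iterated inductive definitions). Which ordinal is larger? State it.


Proof-theoretic ordinal of I-Sigma_3 (induction for Sigma_3 formulas): omega^(omega^(omega^omega))
Proof-theoretic ordinal of ID_2 (twice-iterated inductive definitions): psi_0(epsilon_{Omega_2+1})
Comparing: omega^(omega^(omega^omega)) < psi_0(epsilon_{Omega_2+1}).
The larger ordinal is psi_0(epsilon_{Omega_2+1}) (from ID_2 (twice-iterated inductive definitions)).

psi_0(epsilon_{Omega_2+1})


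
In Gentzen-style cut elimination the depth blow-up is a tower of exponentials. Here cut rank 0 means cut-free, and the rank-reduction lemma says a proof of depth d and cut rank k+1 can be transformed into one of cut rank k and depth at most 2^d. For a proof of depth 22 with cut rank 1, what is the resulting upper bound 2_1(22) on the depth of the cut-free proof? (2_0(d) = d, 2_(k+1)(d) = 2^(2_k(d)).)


Each rank reduction sends depth d to at most 2^d; cut rank r needs r reductions.
2_0(22) = 22
2_1(22) = 2^22 = 4194304
Cut-free depth bound = 4194304

4194304


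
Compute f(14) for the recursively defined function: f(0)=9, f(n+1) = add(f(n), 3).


f(0) = 9
f(1) = add(f(0), 3) = add(9, 3) = 12
f(2) = add(f(1), 3) = add(12, 3) = 15
f(3) = add(f(2), 3) = add(15, 3) = 18
f(4) = add(f(3), 3) = add(18, 3) = 21
f(5) = add(f(4), 3) = add(21, 3) = 24
f(6) = add(f(5), 3) = add(24, 3) = 27
f(7) = add(f(6), 3) = add(27, 3) = 30
f(8) = add(f(7), 3) = add(30, 3) = 33
f(9) = add(f(8), 3) = add(33, 3) = 36
f(10) = add(f(9), 3) = add(36, 3) = 39
f(11) = add(f(10), 3) = add(39, 3) = 42
f(12) = add(f(11), 3) = add(42, 3) = 45
f(13) = add(f(12), 3) = add(45, 3) = 48
f(14) = add(f(13), 3) = add(48, 3) = 51


51


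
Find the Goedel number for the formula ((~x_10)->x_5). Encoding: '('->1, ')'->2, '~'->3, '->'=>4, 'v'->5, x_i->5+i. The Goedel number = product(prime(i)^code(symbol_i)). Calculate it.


Formula: ((~x_10)->x_5)
Symbol codes: [1, 1, 3, 15, 2, 4, 10, 2]
Primes: [2, 3, 5, 7, 11, 13, 17, 19]
p_1^1 = 2^1 = 2
p_2^1 = 3^1 = 3
p_3^3 = 5^3 = 125
p_4^15 = 7^15 = 4747561509943
p_5^2 = 11^2 = 121
p_6^4 = 13^4 = 28561
p_7^10 = 17^10 = 2015993900449
p_8^2 = 19^2 = 361
Product = 8955442687035679050674379244838765250

8955442687035679050674379244838765250


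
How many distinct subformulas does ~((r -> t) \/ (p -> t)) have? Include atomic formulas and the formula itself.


Formula: ~((r -> t) \/ (p -> t))
Subformulas found:
  1. r
  2. p
  3. t
  4. (r -> t)
  5. (p -> t)
  6. ((r -> t) \/ (p -> t))
  7. ~((r -> t) \/ (p -> t))
Total distinct subformulas = 7

7


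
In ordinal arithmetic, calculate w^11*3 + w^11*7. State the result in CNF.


Ordinal addition w^11*3 + w^11*7:
Both terms have the same exponent 11.
w^e*c + w^e*d = w^e*(c+d).
Result = w^11*(3+7) = w^11*10

w^11*10


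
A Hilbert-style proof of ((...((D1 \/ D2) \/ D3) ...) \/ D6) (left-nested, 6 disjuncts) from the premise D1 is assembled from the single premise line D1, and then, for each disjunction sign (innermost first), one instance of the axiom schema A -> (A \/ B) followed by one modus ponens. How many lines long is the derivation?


Building the left-nested 6-ary disjunction from D1:
- 1 premise line (D1)
- 6 disjuncts means 5 disjunction signs; each needs 1 axiom instance + 1 MP = 2 lines: 2 * 5 = 10
Total = 1 + 10 = 11 lines.

11


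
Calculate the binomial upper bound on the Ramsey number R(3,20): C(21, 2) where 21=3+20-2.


R(3,20) <= C(3+20-2, 3-1) = C(21, 2)
C(21, 2) = 21! / (2! * 19!)
= 210

210


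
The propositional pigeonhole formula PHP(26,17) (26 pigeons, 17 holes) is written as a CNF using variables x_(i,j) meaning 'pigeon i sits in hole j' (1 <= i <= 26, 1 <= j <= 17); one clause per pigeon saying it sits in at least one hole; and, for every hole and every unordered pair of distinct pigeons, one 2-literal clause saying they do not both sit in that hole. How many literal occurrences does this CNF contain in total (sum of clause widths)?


PHP(26,17): 26 pigeons, 17 holes, 26*17 = 442 variables.
- pigeon clauses: one per pigeon -> 26 clauses of width 17 -> 442 literals
- hole clauses: 17 holes * C(26,2) = 17 * 325 -> 5525 clauses of width 2 -> 11050 literals
Total literal occurrences = 442 + 11050 = 11492

11492


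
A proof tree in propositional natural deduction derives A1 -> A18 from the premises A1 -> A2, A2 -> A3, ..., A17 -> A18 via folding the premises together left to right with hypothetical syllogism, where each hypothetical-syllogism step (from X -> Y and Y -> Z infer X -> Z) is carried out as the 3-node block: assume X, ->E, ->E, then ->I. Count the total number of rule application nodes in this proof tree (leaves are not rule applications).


There are 17 premises in the chain. The first HS step combines premises 1 and 2; each further premise needs one more HS step.
So 17 premises require 17 - 1 = 16 hypothetical-syllogism steps.
Each HS step uses 3 inference nodes (->E, ->E, ->I).
16 * 3 = 48 total inference nodes.

48


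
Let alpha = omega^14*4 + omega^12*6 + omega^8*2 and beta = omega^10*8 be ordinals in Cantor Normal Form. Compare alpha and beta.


Compare term by term from highest exponent:
alpha = omega^14*4 + omega^12*6 + omega^8*2
beta = omega^10*8
Term 1: alpha has omega^14*4, beta has omega^10*8
Term 2: alpha has omega^12*6, beta has omega^0*0
Term 3: alpha has omega^8*2, beta has omega^0*0
Result: alpha > beta

alpha > beta


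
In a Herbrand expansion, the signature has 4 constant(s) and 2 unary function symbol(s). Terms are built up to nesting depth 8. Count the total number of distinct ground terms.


Herbrand terms by depth:
Depth 0: 4 constants
Depth 1: 8 new terms (running total: 12)
Depth 2: 16 new terms (running total: 28)
Depth 3: 32 new terms (running total: 60)
Depth 4: 64 new terms (running total: 124)
Depth 5: 128 new terms (running total: 252)
Depth 6: 256 new terms (running total: 508)
Depth 7: 512 new terms (running total: 1020)
Depth 8: 1024 new terms (running total: 2044)
Total distinct ground terms = 2044

2044


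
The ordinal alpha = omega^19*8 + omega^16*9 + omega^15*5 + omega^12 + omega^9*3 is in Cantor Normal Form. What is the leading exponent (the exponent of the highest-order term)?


CNF: omega^19*8 + omega^16*9 + omega^15*5 + omega^12 + omega^9*3
The leading term is omega^19*8, which has exponent 19.

19


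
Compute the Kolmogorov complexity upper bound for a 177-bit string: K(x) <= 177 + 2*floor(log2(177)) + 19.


floor(log2(177)) = 7
2 * 7 = 14
K(x) <= 177 + 14 + 19 = 210

210


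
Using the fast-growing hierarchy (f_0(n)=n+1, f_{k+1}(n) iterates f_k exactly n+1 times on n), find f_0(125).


f_0(125) = 125 + 1 = 126

126


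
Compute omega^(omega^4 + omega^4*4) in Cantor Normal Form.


omega^(omega^4 + omega^4*4):
Both terms of the exponent have the same exponent 4, so they merge: omega^4 + omega^4*4 = omega^4*(1+4) = omega^4*5.
omega raised to a CNF ordinal is a single CNF term: Result = omega^(omega^4*5)

omega^(omega^4*5)


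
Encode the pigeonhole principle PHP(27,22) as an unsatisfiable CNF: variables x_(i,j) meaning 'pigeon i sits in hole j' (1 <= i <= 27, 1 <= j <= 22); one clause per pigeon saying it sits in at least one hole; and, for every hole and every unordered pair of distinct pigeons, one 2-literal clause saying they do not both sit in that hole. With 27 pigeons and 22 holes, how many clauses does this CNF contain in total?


PHP(27,22): 27 pigeons, 22 holes, 27*22 = 594 variables.
- pigeon clauses: one per pigeon -> 27 clauses
- hole clauses: 22 holes * C(27,2) = 22 * 351 -> 7722 clauses
Total clauses = 27 + 7722 = 7749

7749


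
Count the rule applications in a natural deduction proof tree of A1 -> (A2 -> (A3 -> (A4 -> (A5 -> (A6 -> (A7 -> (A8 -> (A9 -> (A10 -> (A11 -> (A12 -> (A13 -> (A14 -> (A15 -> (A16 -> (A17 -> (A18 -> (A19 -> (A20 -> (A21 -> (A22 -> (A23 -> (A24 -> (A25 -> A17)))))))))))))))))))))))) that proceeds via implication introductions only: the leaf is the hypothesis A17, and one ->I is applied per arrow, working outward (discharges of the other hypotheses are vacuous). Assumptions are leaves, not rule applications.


The formula has 25 arrows (->); its innermost consequent A17 is one of the antecedents,
so the proof starts from the hypothesis leaf A17 (not a rule application) and closes one arrow per ->I.
Building A1 -> (A2 -> (A3 -> (A4 -> (A5 -> (A6 -> (A7 -> (A8 -> (A9 -> (A10 -> (A11 -> (A12 -> (A13 -> (A14 -> (A15 -> (A16 -> (A17 -> (A18 -> (A19 -> (A20 -> (A21 -> (A22 -> (A23 -> (A24 -> (A25 -> A17)))))))))))))))))))))))) therefore takes 25 nested implication introductions.
Total inference nodes = 25

25


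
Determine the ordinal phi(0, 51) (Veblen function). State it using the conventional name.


phi(0, 51):
phi(0, beta) = omega^beta by definition.
phi(0, 51) = omega^51

omega^51


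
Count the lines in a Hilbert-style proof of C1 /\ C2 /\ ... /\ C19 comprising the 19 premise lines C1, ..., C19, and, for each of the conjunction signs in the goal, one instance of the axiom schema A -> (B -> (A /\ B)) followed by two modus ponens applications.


Conjoining 19 premises:
- 19 premise lines
- the goal has 18 conjunction signs; each costs 1 axiom instance + 2 MP = 3 lines: 3 * 18 = 54
Total = 19 + 54 = 73 lines.

73


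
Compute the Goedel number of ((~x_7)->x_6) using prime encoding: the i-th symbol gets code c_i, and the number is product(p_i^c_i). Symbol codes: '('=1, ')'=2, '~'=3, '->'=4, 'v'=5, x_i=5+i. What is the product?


Formula: ((~x_7)->x_6)
Symbol codes: [1, 1, 3, 12, 2, 4, 11, 2]
Primes: [2, 3, 5, 7, 11, 13, 17, 19]
p_1^1 = 2^1 = 2
p_2^1 = 3^1 = 3
p_3^3 = 5^3 = 125
p_4^12 = 7^12 = 13841287201
p_5^2 = 11^2 = 121
p_6^4 = 13^4 = 28561
p_7^11 = 17^11 = 34271896307633
p_8^2 = 19^2 = 361
Product = 443855759998852897555289933417664750

443855759998852897555289933417664750


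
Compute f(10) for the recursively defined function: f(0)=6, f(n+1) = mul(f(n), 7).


f(0) = 6
f(1) = mul(f(0), 7) = mul(6, 7) = 42
f(2) = mul(f(1), 7) = mul(42, 7) = 294
f(3) = mul(f(2), 7) = mul(294, 7) = 2058
f(4) = mul(f(3), 7) = mul(2058, 7) = 14406
f(5) = mul(f(4), 7) = mul(14406, 7) = 100842
f(6) = mul(f(5), 7) = mul(100842, 7) = 705894
f(7) = mul(f(6), 7) = mul(705894, 7) = 4941258
f(8) = mul(f(7), 7) = mul(4941258, 7) = 34588806
f(9) = mul(f(8), 7) = mul(34588806, 7) = 242121642
f(10) = mul(f(9), 7) = mul(242121642, 7) = 1694851494


1694851494


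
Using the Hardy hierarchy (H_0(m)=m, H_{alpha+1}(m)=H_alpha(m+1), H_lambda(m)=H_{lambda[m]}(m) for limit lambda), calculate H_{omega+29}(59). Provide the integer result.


H_{omega+29}(59):
Unwind the 29 successor steps: H_{omega+29}(59) = H_omega(59+29) = H_omega(88).
H_omega(m) = H_m(m) = m + m = 2m.
Result = 2 * 88 = 176

176


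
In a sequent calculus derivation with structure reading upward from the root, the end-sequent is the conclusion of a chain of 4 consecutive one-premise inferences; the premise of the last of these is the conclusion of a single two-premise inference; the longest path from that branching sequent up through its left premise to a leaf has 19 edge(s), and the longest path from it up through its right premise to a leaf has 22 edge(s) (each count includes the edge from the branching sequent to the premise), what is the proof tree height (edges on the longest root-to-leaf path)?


Longest path through the left premise: 19 edges (measured from the branching sequent)
Longest path through the right premise: 22 edges
Height of the subtree rooted at the branching sequent: max(19, 22) = 22
The branching sequent sits 4 edges above the root (the chain of one-premise inferences), so height = 22 + 4 = 26

26


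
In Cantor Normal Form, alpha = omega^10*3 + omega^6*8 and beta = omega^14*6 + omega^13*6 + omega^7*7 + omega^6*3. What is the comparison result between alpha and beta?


Compare term by term from highest exponent:
alpha = omega^10*3 + omega^6*8
beta = omega^14*6 + omega^13*6 + omega^7*7 + omega^6*3
Term 1: alpha has omega^10*3, beta has omega^14*6
Term 2: alpha has omega^6*8, beta has omega^13*6
Term 3: alpha has omega^0*0, beta has omega^7*7
Term 4: alpha has omega^0*0, beta has omega^6*3
Result: alpha < beta

alpha < beta


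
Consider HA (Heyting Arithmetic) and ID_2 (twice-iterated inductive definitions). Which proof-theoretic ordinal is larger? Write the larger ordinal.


Proof-theoretic ordinal of HA (Heyting Arithmetic): epsilon_0
Proof-theoretic ordinal of ID_2 (twice-iterated inductive definitions): psi_0(epsilon_{Omega_2+1})
Comparing: epsilon_0 < psi_0(epsilon_{Omega_2+1}).
The larger ordinal is psi_0(epsilon_{Omega_2+1}) (from ID_2 (twice-iterated inductive definitions)).

psi_0(epsilon_{Omega_2+1})


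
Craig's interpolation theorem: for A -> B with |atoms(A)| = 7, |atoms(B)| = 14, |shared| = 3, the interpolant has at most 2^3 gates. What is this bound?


Shared atoms = 3
Craig interpolant size bound = 2^3
= 8

8


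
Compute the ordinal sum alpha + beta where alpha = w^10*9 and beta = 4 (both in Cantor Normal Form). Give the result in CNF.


Ordinal addition w^10*9 + 4:
Leading exponent of alpha (10) > leading exponent of beta (0).
Since alpha's term has higher exponent than beta's leading term,
the sum is simply alpha followed by beta.
Result = w^10*9 + 4

w^10*9 + 4


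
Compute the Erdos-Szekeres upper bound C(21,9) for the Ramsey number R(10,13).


R(10,13) <= C(10+13-2, 10-1) = C(21, 9)
C(21, 9) = 21! / (9! * 12!)
= 293930

293930


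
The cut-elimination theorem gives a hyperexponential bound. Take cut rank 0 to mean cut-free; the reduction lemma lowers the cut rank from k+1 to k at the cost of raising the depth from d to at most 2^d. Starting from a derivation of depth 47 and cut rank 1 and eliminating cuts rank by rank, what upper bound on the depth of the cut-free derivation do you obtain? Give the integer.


Each rank reduction sends depth d to at most 2^d; cut rank r needs r reductions.
2_0(47) = 47
2_1(47) = 2^47 = 140737488355328
Cut-free depth bound = 140737488355328

140737488355328


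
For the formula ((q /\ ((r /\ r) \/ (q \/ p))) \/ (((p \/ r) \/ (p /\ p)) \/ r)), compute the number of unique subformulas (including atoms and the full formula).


Formula: ((q /\ ((r /\ r) \/ (q \/ p))) \/ (((p \/ r) \/ (p /\ p)) \/ r))
Subformulas found:
  1. q
  2. r
  3. p
  4. (q \/ p)
  5. (r /\ r)
  6. (p /\ p)
  7. (p \/ r)
  8. ((p \/ r) \/ (p /\ p))
  9. ((r /\ r) \/ (q \/ p))
  10. (q /\ ((r /\ r) \/ (q \/ p)))
  11. (((p \/ r) \/ (p /\ p)) \/ r)
  12. ((q /\ ((r /\ r) \/ (q \/ p))) \/ (((p \/ r) \/ (p /\ p)) \/ r))
Total distinct subformulas = 12

12


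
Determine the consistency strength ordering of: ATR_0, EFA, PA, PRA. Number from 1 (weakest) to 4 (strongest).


Ordering by consistency strength:
1. EFA
2. PRA
3. PA
4. ATR_0


ATR_0=4, EFA=1, PA=3, PRA=2


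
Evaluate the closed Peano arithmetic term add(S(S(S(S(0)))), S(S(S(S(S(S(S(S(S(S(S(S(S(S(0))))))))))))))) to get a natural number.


add(S^4(0), S^14(0)):
S^4(0) = 4
S^14(0) = 14
4 + 14 = 18

18


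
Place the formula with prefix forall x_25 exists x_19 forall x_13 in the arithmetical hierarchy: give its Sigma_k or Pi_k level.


Leading quantifier is forall, so the class is Pi.
Number of quantifier blocks = alternations + 1 = 2 + 1 = 3.
Classification: Pi_3

Pi_3


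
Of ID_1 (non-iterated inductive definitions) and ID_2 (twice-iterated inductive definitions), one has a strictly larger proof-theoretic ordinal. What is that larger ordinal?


Proof-theoretic ordinal of ID_1 (non-iterated inductive definitions): psi_0(epsilon_{Omega+1})
Proof-theoretic ordinal of ID_2 (twice-iterated inductive definitions): psi_0(epsilon_{Omega_2+1})
Comparing: psi_0(epsilon_{Omega+1}) < psi_0(epsilon_{Omega_2+1}).
The larger ordinal is psi_0(epsilon_{Omega_2+1}) (from ID_2 (twice-iterated inductive definitions)).

psi_0(epsilon_{Omega_2+1})


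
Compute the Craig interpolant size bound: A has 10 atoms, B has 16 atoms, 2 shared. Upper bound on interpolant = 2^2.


Shared atoms = 2
Craig interpolant size bound = 2^2
= 4

4


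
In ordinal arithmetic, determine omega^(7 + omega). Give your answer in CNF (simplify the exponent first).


omega^(7 + omega):
In ordinal addition a term is absorbed by a following term of strictly larger exponent: 0 < 1, so 7 + omega = omega.
omega raised to a CNF ordinal is a single CNF term: Result = omega^omega

omega^omega


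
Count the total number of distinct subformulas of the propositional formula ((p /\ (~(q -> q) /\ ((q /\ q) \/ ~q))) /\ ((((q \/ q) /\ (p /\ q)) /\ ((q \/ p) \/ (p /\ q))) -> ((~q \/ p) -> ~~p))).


Formula: ((p /\ (~(q -> q) /\ ((q /\ q) \/ ~q))) /\ ((((q \/ q) /\ (p /\ q)) /\ ((q \/ p) \/ (p /\ q))) -> ((~q \/ p) -> ~~p)))
Subformulas found:
  1. q
  2. p
  3. ~p
  4. ~q
  5. ~~p
  6. (q \/ p)
  7. (p /\ q)
  8. (q /\ q)
  9. (q -> q)
  10. (q \/ q)
  11. (~q \/ p)
  12. ~(q -> q)
  13. ((q /\ q) \/ ~q)
  14. ((~q \/ p) -> ~~p)
  15. ((q \/ p) \/ (p /\ q))
  16. ((q \/ q) /\ (p /\ q))
  17. (~(q -> q) /\ ((q /\ q) \/ ~q))
  18. (p /\ (~(q -> q) /\ ((q /\ q) \/ ~q)))
  19. (((q \/ q) /\ (p /\ q)) /\ ((q \/ p) \/ (p /\ q)))
  20. ((((q \/ q) /\ (p /\ q)) /\ ((q \/ p) \/ (p /\ q))) -> ((~q \/ p) -> ~~p))
  21. ((p /\ (~(q -> q) /\ ((q /\ q) \/ ~q))) /\ ((((q \/ q) /\ (p /\ q)) /\ ((q \/ p) \/ (p /\ q))) -> ((~q \/ p) -> ~~p)))
Total distinct subformulas = 21

21


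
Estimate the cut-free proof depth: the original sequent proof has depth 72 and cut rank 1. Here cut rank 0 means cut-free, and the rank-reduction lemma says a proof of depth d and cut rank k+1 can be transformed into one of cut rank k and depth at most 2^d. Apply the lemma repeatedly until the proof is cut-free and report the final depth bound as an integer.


Each rank reduction sends depth d to at most 2^d; cut rank r needs r reductions.
2_0(72) = 72
2_1(72) = 2^72 = 4722366482869645213696
Cut-free depth bound = 4722366482869645213696

4722366482869645213696


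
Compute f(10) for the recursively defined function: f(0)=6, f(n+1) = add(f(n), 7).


f(0) = 6
f(1) = add(f(0), 7) = add(6, 7) = 13
f(2) = add(f(1), 7) = add(13, 7) = 20
f(3) = add(f(2), 7) = add(20, 7) = 27
f(4) = add(f(3), 7) = add(27, 7) = 34
f(5) = add(f(4), 7) = add(34, 7) = 41
f(6) = add(f(5), 7) = add(41, 7) = 48
f(7) = add(f(6), 7) = add(48, 7) = 55
f(8) = add(f(7), 7) = add(55, 7) = 62
f(9) = add(f(8), 7) = add(62, 7) = 69
f(10) = add(f(9), 7) = add(69, 7) = 76


76


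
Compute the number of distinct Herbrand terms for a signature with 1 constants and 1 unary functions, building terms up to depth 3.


Herbrand terms by depth:
Depth 0: 1 constants
Depth 1: 1 new terms (running total: 2)
Depth 2: 1 new terms (running total: 3)
Depth 3: 1 new terms (running total: 4)
Total distinct ground terms = 4

4


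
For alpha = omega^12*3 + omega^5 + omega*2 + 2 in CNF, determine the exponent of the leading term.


CNF: omega^12*3 + omega^5 + omega*2 + 2
The leading term is omega^12*3, which has exponent 12.

12


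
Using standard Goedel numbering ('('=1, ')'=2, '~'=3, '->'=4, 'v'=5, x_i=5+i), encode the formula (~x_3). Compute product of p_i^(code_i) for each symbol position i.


Formula: (~x_3)
Symbol codes: [1, 3, 8, 2]
Primes: [2, 3, 5, 7]
p_1^1 = 2^1 = 2
p_2^3 = 3^3 = 27
p_3^8 = 5^8 = 390625
p_4^2 = 7^2 = 49
Product = 1033593750

1033593750


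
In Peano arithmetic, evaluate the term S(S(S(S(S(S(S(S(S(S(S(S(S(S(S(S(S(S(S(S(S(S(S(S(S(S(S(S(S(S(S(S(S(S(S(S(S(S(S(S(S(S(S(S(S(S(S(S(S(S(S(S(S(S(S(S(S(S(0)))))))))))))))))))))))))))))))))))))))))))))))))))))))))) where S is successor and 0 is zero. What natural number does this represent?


Counting successors applied to 0:
58 applications of S to 0 = 58

58
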